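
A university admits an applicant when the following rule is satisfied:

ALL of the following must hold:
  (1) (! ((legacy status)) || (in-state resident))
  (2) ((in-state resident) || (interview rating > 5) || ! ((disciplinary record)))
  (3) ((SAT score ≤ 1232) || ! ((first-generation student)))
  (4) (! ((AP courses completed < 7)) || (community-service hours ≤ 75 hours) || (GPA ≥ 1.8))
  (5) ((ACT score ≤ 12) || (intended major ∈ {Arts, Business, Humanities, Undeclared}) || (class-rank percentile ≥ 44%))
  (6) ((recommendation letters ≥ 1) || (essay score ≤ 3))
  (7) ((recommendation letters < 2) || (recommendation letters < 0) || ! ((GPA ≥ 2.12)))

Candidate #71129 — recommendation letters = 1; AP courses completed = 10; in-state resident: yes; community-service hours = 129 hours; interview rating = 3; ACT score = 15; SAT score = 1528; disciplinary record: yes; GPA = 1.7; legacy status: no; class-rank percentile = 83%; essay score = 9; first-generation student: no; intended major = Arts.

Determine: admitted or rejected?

Atomic conditions:
  legacy status: no → false
  in-state resident: yes → true
  interview rating > 5: 3 > 5 is false
  disciplinary record: yes → true
  SAT score ≤ 1232: 1528 ≤ 1232 is false
  first-generation student: no → false
  AP courses completed < 7: 10 < 7 is false
  community-service hours ≤ 75 hours: 129 ≤ 75 is false
  GPA ≥ 1.8: 1.7 ≥ 1.8 is false
  ACT score ≤ 12: 15 ≤ 12 is false
  intended major ∈ {Arts, Business, Humanities, Undeclared}: Arts is in the set → true
  class-rank percentile ≥ 44%: 83 ≥ 44 is true
  recommendation letters ≥ 1: 1 ≥ 1 is true
  essay score ≤ 3: 9 ≤ 3 is false
  recommendation letters < 2: 1 < 2 is true
  recommendation letters < 0: 1 < 0 is false
  GPA ≥ 2.12: 1.7 ≥ 2.12 is false
Combine:
[1.1] NOT false = true
[1] true OR true = true
[2.3] NOT true = false
[2] true OR false OR false = true
[3.2] NOT false = true
[3] false OR true = true
[4.1] NOT false = true
[4] true OR false OR false = true
[5] false OR true OR true = true
[6] true OR false = true
[7.3] NOT false = true
[7] true OR false OR true = true
[root] true AND true AND true AND true AND true AND true AND true = true
Overall: true → admitted

Admitted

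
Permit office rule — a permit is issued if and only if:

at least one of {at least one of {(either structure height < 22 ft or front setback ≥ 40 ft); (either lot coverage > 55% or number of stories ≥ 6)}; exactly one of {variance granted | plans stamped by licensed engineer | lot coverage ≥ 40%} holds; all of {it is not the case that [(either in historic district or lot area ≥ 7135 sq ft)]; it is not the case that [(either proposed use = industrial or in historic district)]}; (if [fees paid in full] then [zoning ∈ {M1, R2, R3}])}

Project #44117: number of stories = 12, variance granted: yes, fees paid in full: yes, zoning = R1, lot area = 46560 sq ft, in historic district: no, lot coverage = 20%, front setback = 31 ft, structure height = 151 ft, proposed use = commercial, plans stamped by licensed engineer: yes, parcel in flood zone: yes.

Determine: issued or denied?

Atomic conditions:
  structure height < 22 ft: 151 < 22 is false
  front setback ≥ 40 ft: 31 ≥ 40 is false
  lot coverage > 55%: 20 > 55 is false
  number of stories ≥ 6: 12 ≥ 6 is true
  variance granted: yes → true
  plans stamped by licensed engineer: yes → true
  lot coverage ≥ 40%: 20 ≥ 40 is false
  in historic district: no → false
  lot area ≥ 7135 sq ft: 46560 ≥ 7135 is true
  proposed use = industrial: commercial == industrial is false
  fees paid in full: yes → true
  zoning ∈ {M1, R2, R3}: R1 is not in the set → false
Combine:
[1.1] false OR false = false
[1.2] false OR true = true
[1] false OR true = true
[2] exactly-one(true, true, false) = false
[3.1.1] false OR true = true
[3.1] NOT true = false
[3.2.1] false OR false = false
[3.2] NOT false = true
[3] false AND true = false
[4] true → false = false
[root] true OR false OR false OR false = true
Overall: true → issued

Issued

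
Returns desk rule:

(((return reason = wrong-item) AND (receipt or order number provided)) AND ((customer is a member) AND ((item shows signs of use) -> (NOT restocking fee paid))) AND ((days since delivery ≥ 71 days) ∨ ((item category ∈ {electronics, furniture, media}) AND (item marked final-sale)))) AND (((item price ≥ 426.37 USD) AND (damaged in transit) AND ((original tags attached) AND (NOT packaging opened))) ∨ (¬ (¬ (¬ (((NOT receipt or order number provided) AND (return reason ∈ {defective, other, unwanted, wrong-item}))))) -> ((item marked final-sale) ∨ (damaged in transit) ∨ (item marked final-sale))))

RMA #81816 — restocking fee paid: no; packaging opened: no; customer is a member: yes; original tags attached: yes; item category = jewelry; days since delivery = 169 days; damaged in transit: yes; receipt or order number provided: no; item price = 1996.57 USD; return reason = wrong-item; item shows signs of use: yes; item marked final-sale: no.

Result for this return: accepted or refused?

Atomic conditions:
  return reason = wrong-item: wrong-item == wrong-item is true
  receipt or order number provided: no → false
  customer is a member: yes → true
  item shows signs of use: yes → true
  NOT restocking fee paid: no → true
  days since delivery ≥ 71 days: 169 ≥ 71 is true
  item category ∈ {electronics, furniture, media}: jewelry is not in the set → false
  item marked final-sale: no → false
  item price ≥ 426.37 USD: 1996.57 ≥ 426.37 is true
  damaged in transit: yes → true
  original tags attached: yes → true
  NOT packaging opened: no → true
  NOT receipt or order number provided: no → true
  return reason ∈ {defective, other, unwanted, wrong-item}: wrong-item is in the set → true
Combine:
[1.1] true AND false = false
[1.2.2] true → true = true
[1.2] true AND true = true
[1.3.2] false AND false = false
[1.3] true OR false = true
[1] false AND true AND true = false
[2.1.3] true AND true = true
[2.1] true AND true AND true = true
[2.2.1.1.1.1] true AND true = true
[2.2.1.1.1] NOT true = false
[2.2.1.1] NOT false = true
[2.2.1] NOT true = false
[2.2.2] false OR true OR false = true
[2.2] false → true (antecedent false ⇒ implication holds) = true
[2] true OR true = true
[root] false AND true = false
Overall: false → refused

Refused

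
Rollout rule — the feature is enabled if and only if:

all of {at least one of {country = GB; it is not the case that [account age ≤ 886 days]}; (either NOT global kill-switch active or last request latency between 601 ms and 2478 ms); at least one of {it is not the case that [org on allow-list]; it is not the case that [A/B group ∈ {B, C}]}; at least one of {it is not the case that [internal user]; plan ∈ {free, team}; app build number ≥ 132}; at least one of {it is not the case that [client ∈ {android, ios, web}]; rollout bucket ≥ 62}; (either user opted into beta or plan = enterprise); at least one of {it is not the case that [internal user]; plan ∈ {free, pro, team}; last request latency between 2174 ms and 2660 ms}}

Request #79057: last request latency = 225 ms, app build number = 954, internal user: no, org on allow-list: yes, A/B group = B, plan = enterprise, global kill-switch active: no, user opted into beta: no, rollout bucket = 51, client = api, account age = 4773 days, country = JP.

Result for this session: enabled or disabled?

Atomic conditions:
  country = GB: JP == GB is false
  account age ≤ 886 days: 4773 ≤ 886 is false
  NOT global kill-switch active: no → true
  last request latency between 601 ms and 2478 ms: 225 in [601, 2478] is false
  org on allow-list: yes → true
  A/B group ∈ {B, C}: B is in the set → true
  internal user: no → false
  plan ∈ {free, team}: enterprise is not in the set → false
  app build number ≥ 132: 954 ≥ 132 is true
  client ∈ {android, ios, web}: api is not in the set → false
  rollout bucket ≥ 62: 51 ≥ 62 is false
  user opted into beta: no → false
  plan = enterprise: enterprise == enterprise is true
  plan ∈ {free, pro, team}: enterprise is not in the set → false
  last request latency between 2174 ms and 2660 ms: 225 in [2174, 2660] is false
Combine:
[1.2] NOT false = true
[1] false OR true = true
[2] true OR false = true
[3.1] NOT true = false
[3.2] NOT true = false
[3] false OR false = false
[4.1] NOT false = true
[4] true OR false OR true = true
[5.1] NOT false = true
[5] true OR false = true
[6] false OR true = true
[7.1] NOT false = true
[7] true OR false OR false = true
[root] true AND true AND false AND true AND true AND true AND true = false
Overall: false → disabled

Disabled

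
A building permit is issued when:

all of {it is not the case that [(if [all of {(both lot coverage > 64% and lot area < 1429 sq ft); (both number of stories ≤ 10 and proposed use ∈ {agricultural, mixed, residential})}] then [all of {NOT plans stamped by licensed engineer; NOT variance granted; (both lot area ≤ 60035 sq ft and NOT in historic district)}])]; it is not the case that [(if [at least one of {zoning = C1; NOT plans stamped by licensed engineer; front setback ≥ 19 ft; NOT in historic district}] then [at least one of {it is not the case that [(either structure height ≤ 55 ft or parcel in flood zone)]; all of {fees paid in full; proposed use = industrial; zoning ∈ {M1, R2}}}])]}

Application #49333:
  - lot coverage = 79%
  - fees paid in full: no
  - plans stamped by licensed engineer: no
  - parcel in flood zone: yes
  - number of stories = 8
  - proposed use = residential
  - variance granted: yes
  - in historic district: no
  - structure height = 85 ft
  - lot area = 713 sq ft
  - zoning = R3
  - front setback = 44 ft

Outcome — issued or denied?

Issued

Atomic conditions:
  lot coverage > 64%: 79 > 64 is true
  lot area < 1429 sq ft: 713 < 1429 is true
  number of stories ≤ 10: 8 ≤ 10 is true
  proposed use ∈ {agricultural, mixed, residential}: residential is in the set → true
  NOT plans stamped by licensed engineer: no → true
  NOT variance granted: yes → false
  lot area ≤ 60035 sq ft: 713 ≤ 60035 is true
  NOT in historic district: no → true
  zoning = C1: R3 == C1 is false
  front setback ≥ 19 ft: 44 ≥ 19 is true
  structure height ≤ 55 ft: 85 ≤ 55 is false
  parcel in flood zone: yes → true
  fees paid in full: no → false
  proposed use = industrial: residential == industrial is false
  zoning ∈ {M1, R2}: R3 is not in the set → false
Combine:
[1.1.1.1] true AND true = true
[1.1.1.2] true AND true = true
[1.1.1] true AND true = true
[1.1.2.3] true AND true = true
[1.1.2] true AND false AND true = false
[1.1] true → false = false
[1] NOT false = true
[2.1.1] false OR true OR true OR true = true
[2.1.2.1.1] false OR true = true
[2.1.2.1] NOT true = false
[2.1.2.2] false AND false AND false = false
[2.1.2] false OR false = false
[2.1] true → false = false
[2] NOT false = true
[root] true AND true = true
Overall: true → issued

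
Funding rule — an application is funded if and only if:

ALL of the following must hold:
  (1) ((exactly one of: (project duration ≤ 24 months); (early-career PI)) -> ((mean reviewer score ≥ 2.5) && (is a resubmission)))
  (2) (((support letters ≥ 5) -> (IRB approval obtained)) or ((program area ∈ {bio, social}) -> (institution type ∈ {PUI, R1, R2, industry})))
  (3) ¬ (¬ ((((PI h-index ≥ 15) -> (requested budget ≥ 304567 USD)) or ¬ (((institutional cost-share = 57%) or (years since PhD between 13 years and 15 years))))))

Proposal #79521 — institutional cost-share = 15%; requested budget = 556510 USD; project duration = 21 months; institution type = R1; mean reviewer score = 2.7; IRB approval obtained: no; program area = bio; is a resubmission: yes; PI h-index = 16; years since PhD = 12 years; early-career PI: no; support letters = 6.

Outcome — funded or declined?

Funded

Atomic conditions:
  project duration ≤ 24 months: 21 ≤ 24 is true
  early-career PI: no → false
  mean reviewer score ≥ 2.5: 2.7 ≥ 2.5 is true
  is a resubmission: yes → true
  support letters ≥ 5: 6 ≥ 5 is true
  IRB approval obtained: no → false
  program area ∈ {bio, social}: bio is in the set → true
  institution type ∈ {PUI, R1, R2, industry}: R1 is in the set → true
  PI h-index ≥ 15: 16 ≥ 15 is true
  requested budget ≥ 304567 USD: 556510 ≥ 304567 is true
  institutional cost-share = 57%: 15 == 57 is false
  years since PhD between 13 years and 15 years: 12 in [13, 15] is false
Combine:
[1.1] exactly-one(true, false) = true
[1.2] true AND true = true
[1] true → true = true
[2.1] true → false = false
[2.2] true → true = true
[2] false OR true = true
[3.1.1.1] true → true = true
[3.1.1.2.1] false OR false = false
[3.1.1.2] NOT false = true
[3.1.1] true OR true = true
[3.1] NOT true = false
[3] NOT false = true
[root] true AND true AND true = true
Overall: true → funded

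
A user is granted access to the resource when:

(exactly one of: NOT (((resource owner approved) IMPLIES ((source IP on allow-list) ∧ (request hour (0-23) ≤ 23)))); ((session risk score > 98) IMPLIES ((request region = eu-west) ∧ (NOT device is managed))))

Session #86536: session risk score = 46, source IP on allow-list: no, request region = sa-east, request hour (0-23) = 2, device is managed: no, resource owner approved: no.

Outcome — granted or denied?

Granted

Atomic conditions:
  resource owner approved: no → false
  source IP on allow-list: no → false
  request hour (0-23) ≤ 23: 2 ≤ 23 is true
  session risk score > 98: 46 > 98 is false
  request region = eu-west: sa-east == eu-west is false
  NOT device is managed: no → true
Combine:
[1.1.2] false AND true = false
[1.1] false → false (antecedent false ⇒ implication holds) = true
[1] NOT true = false
[2.2] false AND true = false
[2] false → false (antecedent false ⇒ implication holds) = true
[root] exactly-one(false, true) = true
Overall: true → granted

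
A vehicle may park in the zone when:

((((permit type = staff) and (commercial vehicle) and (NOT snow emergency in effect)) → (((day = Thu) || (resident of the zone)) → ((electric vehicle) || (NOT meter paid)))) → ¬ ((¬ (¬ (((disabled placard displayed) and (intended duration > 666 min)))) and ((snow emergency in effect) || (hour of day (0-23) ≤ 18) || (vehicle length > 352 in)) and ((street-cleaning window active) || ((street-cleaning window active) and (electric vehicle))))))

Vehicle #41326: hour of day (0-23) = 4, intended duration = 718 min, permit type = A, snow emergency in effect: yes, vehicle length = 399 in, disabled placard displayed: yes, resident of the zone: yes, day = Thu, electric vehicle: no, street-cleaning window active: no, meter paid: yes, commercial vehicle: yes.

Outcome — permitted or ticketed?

Permitted

Atomic conditions:
  permit type = staff: A == staff is false
  commercial vehicle: yes → true
  NOT snow emergency in effect: yes → false
  day = Thu: Thu == Thu is true
  resident of the zone: yes → true
  electric vehicle: no → false
  NOT meter paid: yes → false
  disabled placard displayed: yes → true
  intended duration > 666 min: 718 > 666 is true
  snow emergency in effect: yes → true
  hour of day (0-23) ≤ 18: 4 ≤ 18 is true
  vehicle length > 352 in: 399 > 352 is true
  street-cleaning window active: no → false
Combine:
[1.1] false AND true AND false = false
[1.2.1] true OR true = true
[1.2.2] false OR false = false
[1.2] true → false = false
[1] false → false (antecedent false ⇒ implication holds) = true
[2.1.1.1.1] true AND true = true
[2.1.1.1] NOT true = false
[2.1.1] NOT false = true
[2.1.2] true OR true OR true = true
[2.1.3.2] false AND false = false
[2.1.3] false OR false = false
[2.1] true AND true AND false = false
[2] NOT false = true
[root] true → true = true
Overall: true → permitted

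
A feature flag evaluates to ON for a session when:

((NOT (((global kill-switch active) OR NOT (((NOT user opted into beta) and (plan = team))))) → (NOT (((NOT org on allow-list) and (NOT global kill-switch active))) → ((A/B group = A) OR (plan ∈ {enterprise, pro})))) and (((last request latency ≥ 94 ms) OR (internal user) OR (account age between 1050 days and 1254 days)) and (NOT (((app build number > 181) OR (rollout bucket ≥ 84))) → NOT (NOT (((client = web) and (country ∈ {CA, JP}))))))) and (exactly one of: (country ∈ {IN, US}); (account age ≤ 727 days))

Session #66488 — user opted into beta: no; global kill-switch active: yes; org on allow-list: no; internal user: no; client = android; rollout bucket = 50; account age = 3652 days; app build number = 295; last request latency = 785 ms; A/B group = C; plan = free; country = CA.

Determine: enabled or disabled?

Atomic conditions:
  global kill-switch active: yes → true
  NOT user opted into beta: no → true
  plan = team: free == team is false
  NOT org on allow-list: no → true
  NOT global kill-switch active: yes → false
  A/B group = A: C == A is false
  plan ∈ {enterprise, pro}: free is not in the set → false
  last request latency ≥ 94 ms: 785 ≥ 94 is true
  internal user: no → false
  account age between 1050 days and 1254 days: 3652 in [1050, 1254] is false
  app build number > 181: 295 > 181 is true
  rollout bucket ≥ 84: 50 ≥ 84 is false
  client = web: android == web is false
  country ∈ {CA, JP}: CA is in the set → true
  country ∈ {IN, US}: CA is not in the set → false
  account age ≤ 727 days: 3652 ≤ 727 is false
Combine:
[1.1.1.1.2.1] true AND false = false
[1.1.1.1.2] NOT false = true
[1.1.1.1] true OR true = true
[1.1.1] NOT true = false
[1.1.2.1.1] true AND false = false
[1.1.2.1] NOT false = true
[1.1.2.2] false OR false = false
[1.1.2] true → false = false
[1.1] false → false (antecedent false ⇒ implication holds) = true
[1.2.1] true OR false OR false = true
[1.2.2.1.1] true OR false = true
[1.2.2.1] NOT true = false
[1.2.2.2.1.1] false AND true = false
[1.2.2.2.1] NOT false = true
[1.2.2.2] NOT true = false
[1.2.2] false → false (antecedent false ⇒ implication holds) = true
[1.2] true AND true = true
[1] true AND true = true
[2] exactly-one(false, false) = false
[root] true AND false = false
Overall: false → disabled

Disabled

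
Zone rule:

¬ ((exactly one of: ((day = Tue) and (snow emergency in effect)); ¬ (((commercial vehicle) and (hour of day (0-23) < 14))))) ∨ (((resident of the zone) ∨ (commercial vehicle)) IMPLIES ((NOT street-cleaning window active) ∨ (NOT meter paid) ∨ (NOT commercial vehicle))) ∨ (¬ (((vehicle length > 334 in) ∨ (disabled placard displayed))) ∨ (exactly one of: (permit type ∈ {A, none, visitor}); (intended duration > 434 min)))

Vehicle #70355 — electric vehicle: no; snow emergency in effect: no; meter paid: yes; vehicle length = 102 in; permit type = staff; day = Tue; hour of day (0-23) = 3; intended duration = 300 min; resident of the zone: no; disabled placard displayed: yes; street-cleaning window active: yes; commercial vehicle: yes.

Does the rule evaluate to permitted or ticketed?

Atomic conditions:
  day = Tue: Tue == Tue is true
  snow emergency in effect: no → false
  commercial vehicle: yes → true
  hour of day (0-23) < 14: 3 < 14 is true
  resident of the zone: no → false
  NOT street-cleaning window active: yes → false
  NOT meter paid: yes → false
  NOT commercial vehicle: yes → false
  vehicle length > 334 in: 102 > 334 is false
  disabled placard displayed: yes → true
  permit type ∈ {A, none, visitor}: staff is not in the set → false
  intended duration > 434 min: 300 > 434 is false
Combine:
[1.1.1] true AND false = false
[1.1.2.1] true AND true = true
[1.1.2] NOT true = false
[1.1] exactly-one(false, false) = false
[1] NOT false = true
[2.1] false OR true = true
[2.2] false OR false OR false = false
[2] true → false = false
[3.1.1] false OR true = true
[3.1] NOT true = false
[3.2] exactly-one(false, false) = false
[3] false OR false = false
[root] true OR false OR false = true
Overall: true → permitted

Permitted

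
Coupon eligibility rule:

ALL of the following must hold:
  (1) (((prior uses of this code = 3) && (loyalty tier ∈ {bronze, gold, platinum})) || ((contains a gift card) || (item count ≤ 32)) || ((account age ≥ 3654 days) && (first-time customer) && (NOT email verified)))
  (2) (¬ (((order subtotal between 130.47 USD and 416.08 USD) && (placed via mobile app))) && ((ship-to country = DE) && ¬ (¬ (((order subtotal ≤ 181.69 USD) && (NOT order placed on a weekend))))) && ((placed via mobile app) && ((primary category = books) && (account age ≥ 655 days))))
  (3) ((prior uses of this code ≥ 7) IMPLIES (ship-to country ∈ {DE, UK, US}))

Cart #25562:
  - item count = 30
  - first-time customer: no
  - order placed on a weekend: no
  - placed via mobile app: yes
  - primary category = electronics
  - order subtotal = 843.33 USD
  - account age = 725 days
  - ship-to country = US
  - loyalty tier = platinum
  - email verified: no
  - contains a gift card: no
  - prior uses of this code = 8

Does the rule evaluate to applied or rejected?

Rejected

Atomic conditions:
  prior uses of this code = 3: 8 == 3 is false
  loyalty tier ∈ {bronze, gold, platinum}: platinum is in the set → true
  contains a gift card: no → false
  item count ≤ 32: 30 ≤ 32 is true
  account age ≥ 3654 days: 725 ≥ 3654 is false
  first-time customer: no → false
  NOT email verified: no → true
  order subtotal between 130.47 USD and 416.08 USD: 843.33 in [130.47, 416.08] is false
  placed via mobile app: yes → true
  ship-to country = DE: US == DE is false
  order subtotal ≤ 181.69 USD: 843.33 ≤ 181.69 is false
  NOT order placed on a weekend: no → true
  primary category = books: electronics == books is false
  account age ≥ 655 days: 725 ≥ 655 is true
  prior uses of this code ≥ 7: 8 ≥ 7 is true
  ship-to country ∈ {DE, UK, US}: US is in the set → true
Combine:
[1.1] false AND true = false
[1.2] false OR true = true
[1.3] false AND false AND true = false
[1] false OR true OR false = true
[2.1.1] false AND true = false
[2.1] NOT false = true
[2.2.2.1.1] false AND true = false
[2.2.2.1] NOT false = true
[2.2.2] NOT true = false
[2.2] false AND false = false
[2.3.2] false AND true = false
[2.3] true AND false = false
[2] true AND false AND false = false
[3] true → true = true
[root] true AND false AND true = false
Overall: false → rejected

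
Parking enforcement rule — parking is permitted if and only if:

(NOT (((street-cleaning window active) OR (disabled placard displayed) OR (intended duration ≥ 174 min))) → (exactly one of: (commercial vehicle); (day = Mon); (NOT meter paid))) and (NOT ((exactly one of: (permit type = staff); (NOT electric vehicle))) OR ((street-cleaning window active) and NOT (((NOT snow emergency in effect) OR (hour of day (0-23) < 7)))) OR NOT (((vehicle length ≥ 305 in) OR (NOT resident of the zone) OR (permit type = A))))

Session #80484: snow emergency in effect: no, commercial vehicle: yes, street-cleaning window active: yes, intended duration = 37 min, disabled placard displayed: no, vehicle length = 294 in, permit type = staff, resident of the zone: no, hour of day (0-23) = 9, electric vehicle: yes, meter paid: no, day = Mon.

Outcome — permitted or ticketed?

Ticketed

Atomic conditions:
  street-cleaning window active: yes → true
  disabled placard displayed: no → false
  intended duration ≥ 174 min: 37 ≥ 174 is false
  commercial vehicle: yes → true
  day = Mon: Mon == Mon is true
  NOT meter paid: no → true
  permit type = staff: staff == staff is true
  NOT electric vehicle: yes → false
  NOT snow emergency in effect: no → true
  hour of day (0-23) < 7: 9 < 7 is false
  vehicle length ≥ 305 in: 294 ≥ 305 is false
  NOT resident of the zone: no → true
  permit type = A: staff == A is false
Combine:
[1.1.1] true OR false OR false = true
[1.1] NOT true = false
[1.2] exactly-one(true, true, true) = false
[1] false → false (antecedent false ⇒ implication holds) = true
[2.1.1] exactly-one(true, false) = true
[2.1] NOT true = false
[2.2.2.1] true OR false = true
[2.2.2] NOT true = false
[2.2] true AND false = false
[2.3.1] false OR true OR false = true
[2.3] NOT true = false
[2] false OR false OR false = false
[root] true AND false = false
Overall: false → ticketed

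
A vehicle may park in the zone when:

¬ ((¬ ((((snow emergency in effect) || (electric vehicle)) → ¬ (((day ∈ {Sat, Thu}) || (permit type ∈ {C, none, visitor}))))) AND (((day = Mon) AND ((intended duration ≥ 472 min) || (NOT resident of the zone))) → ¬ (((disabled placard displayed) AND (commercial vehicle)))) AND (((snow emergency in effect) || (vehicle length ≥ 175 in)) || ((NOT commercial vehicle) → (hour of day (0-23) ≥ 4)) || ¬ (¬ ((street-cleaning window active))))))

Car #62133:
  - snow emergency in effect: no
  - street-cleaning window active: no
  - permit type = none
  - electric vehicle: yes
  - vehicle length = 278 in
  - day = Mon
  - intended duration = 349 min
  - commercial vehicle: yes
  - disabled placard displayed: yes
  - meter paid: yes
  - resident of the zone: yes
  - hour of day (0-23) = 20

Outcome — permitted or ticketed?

Ticketed

Atomic conditions:
  snow emergency in effect: no → false
  electric vehicle: yes → true
  day ∈ {Sat, Thu}: Mon is not in the set → false
  permit type ∈ {C, none, visitor}: none is in the set → true
  day = Mon: Mon == Mon is true
  intended duration ≥ 472 min: 349 ≥ 472 is false
  NOT resident of the zone: yes → false
  disabled placard displayed: yes → true
  commercial vehicle: yes → true
  vehicle length ≥ 175 in: 278 ≥ 175 is true
  NOT commercial vehicle: yes → false
  hour of day (0-23) ≥ 4: 20 ≥ 4 is true
  street-cleaning window active: no → false
Combine:
[1.1.1.1] false OR true = true
[1.1.1.2.1] false OR true = true
[1.1.1.2] NOT true = false
[1.1.1] true → false = false
[1.1] NOT false = true
[1.2.1.2] false OR false = false
[1.2.1] true AND false = false
[1.2.2.1] true AND true = true
[1.2.2] NOT true = false
[1.2] false → false (antecedent false ⇒ implication holds) = true
[1.3.1] false OR true = true
[1.3.2] false → true (antecedent false ⇒ implication holds) = true
[1.3.3.1] NOT false = true
[1.3.3] NOT true = false
[1.3] true OR true OR false = true
[1] true AND true AND true = true
[root] NOT true = false
Overall: false → ticketed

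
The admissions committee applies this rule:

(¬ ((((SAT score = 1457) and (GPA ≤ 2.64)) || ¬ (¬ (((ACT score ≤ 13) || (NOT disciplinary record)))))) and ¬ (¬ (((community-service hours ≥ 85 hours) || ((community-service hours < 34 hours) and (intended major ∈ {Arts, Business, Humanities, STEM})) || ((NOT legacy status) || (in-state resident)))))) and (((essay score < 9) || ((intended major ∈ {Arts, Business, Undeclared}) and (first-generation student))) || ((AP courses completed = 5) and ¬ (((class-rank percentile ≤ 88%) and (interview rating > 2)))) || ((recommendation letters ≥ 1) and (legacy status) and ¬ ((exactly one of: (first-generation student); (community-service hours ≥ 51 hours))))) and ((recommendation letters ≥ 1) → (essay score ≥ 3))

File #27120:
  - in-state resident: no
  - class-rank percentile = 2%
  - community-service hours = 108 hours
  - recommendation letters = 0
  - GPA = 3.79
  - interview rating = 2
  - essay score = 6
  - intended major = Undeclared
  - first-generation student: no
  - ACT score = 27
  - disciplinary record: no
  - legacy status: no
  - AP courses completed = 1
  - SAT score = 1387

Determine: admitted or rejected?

Rejected

Atomic conditions:
  SAT score = 1457: 1387 == 1457 is false
  GPA ≤ 2.64: 3.79 ≤ 2.64 is false
  ACT score ≤ 13: 27 ≤ 13 is false
  NOT disciplinary record: no → true
  community-service hours ≥ 85 hours: 108 ≥ 85 is true
  community-service hours < 34 hours: 108 < 34 is false
  intended major ∈ {Arts, Business, Humanities, STEM}: Undeclared is not in the set → false
  NOT legacy status: no → true
  in-state resident: no → false
  essay score < 9: 6 < 9 is true
  intended major ∈ {Arts, Business, Undeclared}: Undeclared is in the set → true
  first-generation student: no → false
  AP courses completed = 5: 1 == 5 is false
  class-rank percentile ≤ 88%: 2 ≤ 88 is true
  interview rating > 2: 2 > 2 is false
  recommendation letters ≥ 1: 0 ≥ 1 is false
  legacy status: no → false
  community-service hours ≥ 51 hours: 108 ≥ 51 is true
  essay score ≥ 3: 6 ≥ 3 is true
Combine:
[1.1.1.1] false AND false = false
[1.1.1.2.1.1] false OR true = true
[1.1.1.2.1] NOT true = false
[1.1.1.2] NOT false = true
[1.1.1] false OR true = true
[1.1] NOT true = false
[1.2.1.1.2] false AND false = false
[1.2.1.1.3] true OR false = true
[1.2.1.1] true OR false OR true = true
[1.2.1] NOT true = false
[1.2] NOT false = true
[1] false AND true = false
[2.1.2] true AND false = false
[2.1] true OR false = true
[2.2.2.1] true AND false = false
[2.2.2] NOT false = true
[2.2] false AND true = false
[2.3.3.1] exactly-one(false, true) = true
[2.3.3] NOT true = false
[2.3] false AND false AND false = false
[2] true OR false OR false = true
[3] false → true (antecedent false ⇒ implication holds) = true
[root] false AND true AND true = false
Overall: false → rejected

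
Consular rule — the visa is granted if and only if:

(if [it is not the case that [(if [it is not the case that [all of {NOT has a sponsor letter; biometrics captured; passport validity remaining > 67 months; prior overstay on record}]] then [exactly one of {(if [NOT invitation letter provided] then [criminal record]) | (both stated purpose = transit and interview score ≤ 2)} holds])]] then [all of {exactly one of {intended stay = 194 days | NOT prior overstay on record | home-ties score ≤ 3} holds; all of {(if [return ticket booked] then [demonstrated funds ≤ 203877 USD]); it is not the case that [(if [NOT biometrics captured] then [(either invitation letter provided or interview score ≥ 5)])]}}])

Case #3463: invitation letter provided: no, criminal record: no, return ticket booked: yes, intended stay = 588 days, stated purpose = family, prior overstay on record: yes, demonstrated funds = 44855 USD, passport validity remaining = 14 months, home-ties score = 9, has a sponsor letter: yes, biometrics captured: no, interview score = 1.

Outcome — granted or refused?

Refused

Atomic conditions:
  NOT has a sponsor letter: yes → false
  biometrics captured: no → false
  passport validity remaining > 67 months: 14 > 67 is false
  prior overstay on record: yes → true
  NOT invitation letter provided: no → true
  criminal record: no → false
  stated purpose = transit: family == transit is false
  interview score ≤ 2: 1 ≤ 2 is true
  intended stay = 194 days: 588 == 194 is false
  NOT prior overstay on record: yes → false
  home-ties score ≤ 3: 9 ≤ 3 is false
  return ticket booked: yes → true
  demonstrated funds ≤ 203877 USD: 44855 ≤ 203877 is true
  NOT biometrics captured: no → true
  invitation letter provided: no → false
  interview score ≥ 5: 1 ≥ 5 is false
Combine:
[1.1.1.1] false AND false AND false AND true = false
[1.1.1] NOT false = true
[1.1.2.1] true → false = false
[1.1.2.2] false AND true = false
[1.1.2] exactly-one(false, false) = false
[1.1] true → false = false
[1] NOT false = true
[2.1] exactly-one(false, false, false) = false
[2.2.1] true → true = true
[2.2.2.1.2] false OR false = false
[2.2.2.1] true → false = false
[2.2.2] NOT false = true
[2.2] true AND true = true
[2] false AND true = false
[root] true → false = false
Overall: false → refused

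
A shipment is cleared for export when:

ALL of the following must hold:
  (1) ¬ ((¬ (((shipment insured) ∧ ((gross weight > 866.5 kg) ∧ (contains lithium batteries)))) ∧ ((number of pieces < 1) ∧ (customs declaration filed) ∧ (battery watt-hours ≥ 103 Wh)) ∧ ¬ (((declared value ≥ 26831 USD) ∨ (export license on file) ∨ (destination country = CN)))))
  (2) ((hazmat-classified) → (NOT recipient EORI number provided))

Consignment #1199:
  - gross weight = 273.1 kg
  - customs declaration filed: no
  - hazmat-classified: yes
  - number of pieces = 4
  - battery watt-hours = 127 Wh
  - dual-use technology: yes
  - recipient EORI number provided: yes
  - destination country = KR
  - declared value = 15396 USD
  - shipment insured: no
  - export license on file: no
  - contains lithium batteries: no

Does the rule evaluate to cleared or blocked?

Blocked

Atomic conditions:
  shipment insured: no → false
  gross weight > 866.5 kg: 273.1 > 866.5 is false
  contains lithium batteries: no → false
  number of pieces < 1: 4 < 1 is false
  customs declaration filed: no → false
  battery watt-hours ≥ 103 Wh: 127 ≥ 103 is true
  declared value ≥ 26831 USD: 15396 ≥ 26831 is false
  export license on file: no → false
  destination country = CN: KR == CN is false
  hazmat-classified: yes → true
  NOT recipient EORI number provided: yes → false
Combine:
[1.1.1.1.2] false AND false = false
[1.1.1.1] false AND false = false
[1.1.1] NOT false = true
[1.1.2] false AND false AND true = false
[1.1.3.1] false OR false OR false = false
[1.1.3] NOT false = true
[1.1] true AND false AND true = false
[1] NOT false = true
[2] true → false = false
[root] true AND false = false
Overall: false → blocked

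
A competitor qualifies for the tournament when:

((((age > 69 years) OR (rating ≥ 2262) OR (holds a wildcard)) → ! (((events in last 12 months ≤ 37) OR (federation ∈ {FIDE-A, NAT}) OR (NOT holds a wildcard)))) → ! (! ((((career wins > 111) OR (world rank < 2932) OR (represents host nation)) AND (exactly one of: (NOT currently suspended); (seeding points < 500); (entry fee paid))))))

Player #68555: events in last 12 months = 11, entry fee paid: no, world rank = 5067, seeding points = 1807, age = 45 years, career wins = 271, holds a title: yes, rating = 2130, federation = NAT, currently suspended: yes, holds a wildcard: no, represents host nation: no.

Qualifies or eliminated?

Atomic conditions:
  age > 69 years: 45 > 69 is false
  rating ≥ 2262: 2130 ≥ 2262 is false
  holds a wildcard: no → false
  events in last 12 months ≤ 37: 11 ≤ 37 is true
  federation ∈ {FIDE-A, NAT}: NAT is in the set → true
  NOT holds a wildcard: no → true
  career wins > 111: 271 > 111 is true
  world rank < 2932: 5067 < 2932 is false
  represents host nation: no → false
  NOT currently suspended: yes → false
  seeding points < 500: 1807 < 500 is false
  entry fee paid: no → false
Combine:
[1.1] false OR false OR false = false
[1.2.1] true OR true OR true = true
[1.2] NOT true = false
[1] false → false (antecedent false ⇒ implication holds) = true
[2.1.1.1] true OR false OR false = true
[2.1.1.2] exactly-one(false, false, false) = false
[2.1.1] true AND false = false
[2.1] NOT false = true
[2] NOT true = false
[root] true → false = false
Overall: false → eliminated

Eliminated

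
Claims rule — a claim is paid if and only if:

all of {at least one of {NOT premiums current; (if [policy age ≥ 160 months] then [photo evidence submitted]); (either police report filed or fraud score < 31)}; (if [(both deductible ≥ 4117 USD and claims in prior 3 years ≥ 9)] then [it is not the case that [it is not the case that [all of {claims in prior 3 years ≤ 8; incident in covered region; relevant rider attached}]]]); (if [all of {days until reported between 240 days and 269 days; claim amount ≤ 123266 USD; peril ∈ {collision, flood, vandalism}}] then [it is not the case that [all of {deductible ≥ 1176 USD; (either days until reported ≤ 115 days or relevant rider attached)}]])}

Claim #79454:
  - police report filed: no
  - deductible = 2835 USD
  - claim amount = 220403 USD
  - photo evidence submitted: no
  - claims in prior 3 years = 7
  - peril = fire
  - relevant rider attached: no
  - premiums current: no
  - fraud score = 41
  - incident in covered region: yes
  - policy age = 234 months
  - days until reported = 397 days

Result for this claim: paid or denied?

Paid

Atomic conditions:
  NOT premiums current: no → true
  policy age ≥ 160 months: 234 ≥ 160 is true
  photo evidence submitted: no → false
  police report filed: no → false
  fraud score < 31: 41 < 31 is false
  deductible ≥ 4117 USD: 2835 ≥ 4117 is false
  claims in prior 3 years ≥ 9: 7 ≥ 9 is false
  claims in prior 3 years ≤ 8: 7 ≤ 8 is true
  incident in covered region: yes → true
  relevant rider attached: no → false
  days until reported between 240 days and 269 days: 397 in [240, 269] is false
  claim amount ≤ 123266 USD: 220403 ≤ 123266 is false
  peril ∈ {collision, flood, vandalism}: fire is not in the set → false
  deductible ≥ 1176 USD: 2835 ≥ 1176 is true
  days until reported ≤ 115 days: 397 ≤ 115 is false
Combine:
[1.2] true → false = false
[1.3] false OR false = false
[1] true OR false OR false = true
[2.1] false AND false = false
[2.2.1.1] true AND true AND false = false
[2.2.1] NOT false = true
[2.2] NOT true = false
[2] false → false (antecedent false ⇒ implication holds) = true
[3.1] false AND false AND false = false
[3.2.1.2] false OR false = false
[3.2.1] true AND false = false
[3.2] NOT false = true
[3] false → true (antecedent false ⇒ implication holds) = true
[root] true AND true AND true = true
Overall: true → paid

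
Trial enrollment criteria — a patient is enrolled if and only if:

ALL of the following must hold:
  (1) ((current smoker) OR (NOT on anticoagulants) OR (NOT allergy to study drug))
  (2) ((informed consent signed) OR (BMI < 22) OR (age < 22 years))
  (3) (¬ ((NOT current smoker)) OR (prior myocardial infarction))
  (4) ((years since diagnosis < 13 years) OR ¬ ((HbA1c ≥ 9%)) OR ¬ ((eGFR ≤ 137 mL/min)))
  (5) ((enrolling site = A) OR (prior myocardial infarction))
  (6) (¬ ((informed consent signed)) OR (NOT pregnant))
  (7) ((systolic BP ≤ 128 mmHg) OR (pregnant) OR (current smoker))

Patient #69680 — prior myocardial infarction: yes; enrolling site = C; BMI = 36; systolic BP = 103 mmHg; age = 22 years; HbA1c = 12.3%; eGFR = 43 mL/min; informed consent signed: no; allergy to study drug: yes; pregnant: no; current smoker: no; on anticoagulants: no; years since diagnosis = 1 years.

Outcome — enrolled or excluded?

Atomic conditions:
  current smoker: no → false
  NOT on anticoagulants: no → true
  NOT allergy to study drug: yes → false
  informed consent signed: no → false
  BMI < 22: 36 < 22 is false
  age < 22 years: 22 < 22 is false
  NOT current smoker: no → true
  prior myocardial infarction: yes → true
  years since diagnosis < 13 years: 1 < 13 is true
  HbA1c ≥ 9%: 12.3 ≥ 9 is true
  eGFR ≤ 137 mL/min: 43 ≤ 137 is true
  enrolling site = A: C == A is false
  NOT pregnant: no → true
  systolic BP ≤ 128 mmHg: 103 ≤ 128 is true
  pregnant: no → false
Combine:
[1] false OR true OR false = true
[2] false OR false OR false = false
[3.1] NOT true = false
[3] false OR true = true
[4.2] NOT true = false
[4.3] NOT true = false
[4] true OR false OR false = true
[5] false OR true = true
[6.1] NOT false = true
[6] true OR true = true
[7] true OR false OR false = true
[root] true AND false AND true AND true AND true AND true AND true = false
Overall: false → excluded

Excluded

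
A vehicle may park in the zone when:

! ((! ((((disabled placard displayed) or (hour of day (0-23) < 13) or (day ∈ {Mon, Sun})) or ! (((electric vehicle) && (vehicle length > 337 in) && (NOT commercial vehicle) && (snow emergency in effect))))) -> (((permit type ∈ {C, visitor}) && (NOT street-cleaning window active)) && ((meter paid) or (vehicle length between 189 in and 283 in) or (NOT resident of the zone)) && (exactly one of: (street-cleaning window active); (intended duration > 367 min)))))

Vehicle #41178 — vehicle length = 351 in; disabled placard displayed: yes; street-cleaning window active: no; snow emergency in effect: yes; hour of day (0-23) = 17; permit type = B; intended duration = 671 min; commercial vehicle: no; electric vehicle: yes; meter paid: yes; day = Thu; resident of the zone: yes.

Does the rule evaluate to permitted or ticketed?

Atomic conditions:
  disabled placard displayed: yes → true
  hour of day (0-23) < 13: 17 < 13 is false
  day ∈ {Mon, Sun}: Thu is not in the set → false
  electric vehicle: yes → true
  vehicle length > 337 in: 351 > 337 is true
  NOT commercial vehicle: no → true
  snow emergency in effect: yes → true
  permit type ∈ {C, visitor}: B is not in the set → false
  NOT street-cleaning window active: no → true
  meter paid: yes → true
  vehicle length between 189 in and 283 in: 351 in [189, 283] is false
  NOT resident of the zone: yes → false
  street-cleaning window active: no → false
  intended duration > 367 min: 671 > 367 is true
Combine:
[1.1.1.1] true OR false OR false = true
[1.1.1.2.1] true AND true AND true AND true = true
[1.1.1.2] NOT true = false
[1.1.1] true OR false = true
[1.1] NOT true = false
[1.2.1] false AND true = false
[1.2.2] true OR false OR false = true
[1.2.3] exactly-one(false, true) = true
[1.2] false AND true AND true = false
[1] false → false (antecedent false ⇒ implication holds) = true
[root] NOT true = false
Overall: false → ticketed

Ticketed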